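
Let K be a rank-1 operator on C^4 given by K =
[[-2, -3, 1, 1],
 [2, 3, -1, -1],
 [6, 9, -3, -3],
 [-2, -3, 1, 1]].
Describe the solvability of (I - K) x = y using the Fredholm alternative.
(I - K) is invertible (det(I - K) = 2 ≠ 0), so for every y in C^4 the equation (I - K) x = y has a unique solution.

K has rank 1, so it is an outer product K = u v^T: every row of K is a multiple of one row vector. Reading off the entries, u = (1, -1, -3, 1) and v = (-2, -3, 1, 1) (row i of K equals u_i·v^T). A rank-one matrix u v^T satisfies K u = u (v·u) and kills the (3)-dimensional subspace v^⊥, so its characteristic polynomial is lambda^3 (lambda - v·u) with v·u = tr K = -1. Hence the eigenvalues of I - K are 1 (multiplicity 3) and 1 - (-1) = 2, so det(I - K) = 2. (Direct check: I - K =
[[3, 3, -1, -1],
 [-2, -2, 1, 1],
 [-6, -9, 4, 3],
 [2, 3, -1, 0]]
has determinant 2.) The finite-dimensional Fredholm alternative says: either (I - K) is invertible, or ker(I - K) ≠ {0} and then range(I - K) = ker((I - K)^*)^⊥, with dim ker(I - K) = dim ker((I - K)^*). Since det(I - K) ≠ 0, 1 is not an eigenvalue of K and ker(I - K) = {0}, so we are in the first case: for every y there is a unique x = (I - K)^(-1) y. Explicitly, by the Sherman–Morrison formula, (I - u v^T)^(-1) = I + u v^T/(1 - v·u), i.e. (I - K)^(-1) = I + K/(2).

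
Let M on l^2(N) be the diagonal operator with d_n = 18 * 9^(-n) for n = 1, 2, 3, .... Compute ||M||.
||M|| = 2 (attained at n = 1)

For M diagonal, ||M|| = sup_n |d_n|. The sequence d_n = 18 * 9^(-n) is positive and strictly decreasing (ratio 9^(-1) < 1), so the supremum is d_1 = 18/9 = 2. Hence ||M|| = 2.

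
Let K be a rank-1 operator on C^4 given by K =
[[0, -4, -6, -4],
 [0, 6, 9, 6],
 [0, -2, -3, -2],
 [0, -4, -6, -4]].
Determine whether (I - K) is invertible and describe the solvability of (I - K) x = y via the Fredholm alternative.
(I - K) is invertible (det(I - K) = 2 ≠ 0), so for every y in C^4 the equation (I - K) x = y has a unique solution.

K has rank 1, so it is an outer product K = u v^T: every row of K is a multiple of one row vector. Reading off the entries, u = (-2, 3, -1, -2) and v = (0, 2, 3, 2) (row i of K equals u_i·v^T). A rank-one matrix u v^T satisfies K u = u (v·u) and kills the (3)-dimensional subspace v^⊥, so its characteristic polynomial is lambda^3 (lambda - v·u) with v·u = tr K = -1. Hence the eigenvalues of I - K are 1 (multiplicity 3) and 1 - (-1) = 2, so det(I - K) = 2. (Direct check: I - K =
[[1, 4, 6, 4],
 [0, -5, -9, -6],
 [0, 2, 4, 2],
 [0, 4, 6, 5]]
has determinant 2.) The finite-dimensional Fredholm alternative says: either (I - K) is invertible, or ker(I - K) ≠ {0} and then range(I - K) = ker((I - K)^*)^⊥, with dim ker(I - K) = dim ker((I - K)^*). Since det(I - K) ≠ 0, 1 is not an eigenvalue of K and ker(I - K) = {0}, so we are in the first case: for every y there is a unique x = (I - K)^(-1) y. Explicitly, by the Sherman–Morrison formula, (I - u v^T)^(-1) = I + u v^T/(1 - v·u), i.e. (I - K)^(-1) = I + K/(2).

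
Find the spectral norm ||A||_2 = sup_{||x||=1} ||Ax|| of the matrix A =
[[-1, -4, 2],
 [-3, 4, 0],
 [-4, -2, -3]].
||A||_2 ≈ 6.0245 (= sqrt(largest eigenvalue of A^T A))

||A||_2 = sigma_max(A) = sqrt(lambda_max(A^T A)). Form the symmetric matrix M = A^T A =
[[26, 0, 10],
 [0, 36, -2],
 [10, -2, 13]].
Its characteristic polynomial (trace, sum of principal 2x2 minors, determinant of M give the coefficients) is
  p(λ) = det(λ I - M) = λ^3 - 75λ^2 + 1638λ - 8464.
No integer candidate from the rational root theorem (±divisors of 8464) is a root, so the roots are irrational. The cubic discriminant is Δ = 12000420 > 0, so there are three distinct real roots. p(7) = -330 and p(8) = 352 have opposite signs, so a root lies in (7, 8); Newton's method refines it to λ ≈ 7.4647. p(31) = 30 and p(32) = -80 have opposite signs, so a root lies in (31, 32); Newton's method refines it to λ ≈ 31.2408. p(36) = -40 and p(37) = 120 have opposite signs, so a root lies in (36, 37); Newton's method refines it to λ ≈ 36.2945. Check (Vieta): the three roots sum to 75, matching tr M = 75.
So the eigenvalues of A^T A are ≈ 7.4647, 31.2408, 36.2945 (all ≥ 0, as they must be for A^T A). The largest is λ_max ≈ 36.2945, hence ||A||_2 = sqrt(λ_max) ≈ 6.0245.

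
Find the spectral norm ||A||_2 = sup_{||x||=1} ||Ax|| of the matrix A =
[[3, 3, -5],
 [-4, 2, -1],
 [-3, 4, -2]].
||A||_2 ≈ 7.4437 (= sqrt(largest eigenvalue of A^T A))

||A||_2 = sigma_max(A) = sqrt(lambda_max(A^T A)). Form the symmetric matrix M = A^T A =
[[34, -11, -5],
 [-11, 29, -25],
 [-5, -25, 30]].
Its characteristic polynomial (trace, sum of principal 2x2 minors, determinant of M give the coefficients) is
  p(λ) = det(λ I - M) = λ^3 - 93λ^2 + 2105λ - 1225.
No integer candidate from the rational root theorem (±divisors of 1225) is a root, so the roots are irrational. The cubic discriminant is Δ = 1349456800 > 0, so there are three distinct real roots. p(0) = -1225 and p(1) = 788 have opposite signs, so a root lies in (0, 1); Newton's method refines it to λ ≈ 0.5976. p(36) = 683 and p(37) = -4 have opposite signs, so a root lies in (36, 37); Newton's method refines it to λ ≈ 36.994. p(55) = -400 and p(56) = 623 have opposite signs, so a root lies in (55, 56); Newton's method refines it to λ ≈ 55.4083. Check (Vieta): the three roots sum to 93, matching tr M = 93.
So the eigenvalues of A^T A are ≈ 0.5976, 36.994, 55.4083 (all ≥ 0, as they must be for A^T A). The largest is λ_max ≈ 55.4083, hence ||A||_2 = sqrt(λ_max) ≈ 7.4437.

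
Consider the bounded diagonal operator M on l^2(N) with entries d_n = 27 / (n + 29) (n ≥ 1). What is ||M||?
||M|| = 9/10 (attained at n = 1)

For M diagonal, ||M|| = sup_n |d_n| = sup_n 27/(n + 29). This is positive and strictly decreasing in n, so the supremum is attained at n = 1: d_1 = 27/(1 + 29) = 9/10. Hence ||M|| = 9/10.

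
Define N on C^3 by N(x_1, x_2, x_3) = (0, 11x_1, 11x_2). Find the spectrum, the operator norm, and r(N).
sigma(N) = {0}; ||N|| = 11; r(N) = 0. (N is nilpotent with N^3 = 0.)

On C^3, N is a strictly lower-triangular matrix with 11 on the subdiagonal and zeros elsewhere, so its characteristic polynomial is lambda^3 and every eigenvalue is 0: sigma(N) = {0}. For the operator norm, N e_i = 11e_{i+1} for i = 1, ..., 2 and N e_3 = 0, so the singular values of N are 11 (with multiplicity 2) and 0; hence ||N|| = 11. The spectral radius r(N) = max|lambda| = 0. Note ||N|| > r(N) — characteristic of non-normal nilpotent operators. Indeed N^3 = 0.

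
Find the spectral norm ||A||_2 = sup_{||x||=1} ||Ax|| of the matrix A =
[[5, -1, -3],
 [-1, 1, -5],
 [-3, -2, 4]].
||A||_2 ≈ 8.1758 (= sqrt(largest eigenvalue of A^T A))

||A||_2 = sigma_max(A) = sqrt(lambda_max(A^T A)). Form the symmetric matrix M = A^T A =
[[35, 0, -22],
 [0, 6, -10],
 [-22, -10, 50]].
Its characteristic polynomial (trace, sum of principal 2x2 minors, determinant of M give the coefficients) is
  p(λ) = det(λ I - M) = λ^3 - 91λ^2 + 1676λ - 4096.
No integer candidate from the rational root theorem (±divisors of 4096) is a root, so the roots are irrational. The cubic discriminant is Δ = 2874962704 > 0, so there are three distinct real roots. p(2) = -1100 and p(3) = 140 have opposite signs, so a root lies in (2, 3); Newton's method refines it to λ ≈ 2.88. p(21) = 230 and p(22) = -620 have opposite signs, so a root lies in (21, 22); Newton's method refines it to λ ≈ 21.2769. p(66) = -2380 and p(67) = 460 have opposite signs, so a root lies in (66, 67); Newton's method refines it to λ ≈ 66.8431. Check (Vieta): the three roots sum to 91, matching tr M = 91.
So the eigenvalues of A^T A are ≈ 2.88, 21.2769, 66.8431 (all ≥ 0, as they must be for A^T A). The largest is λ_max ≈ 66.8431, hence ||A||_2 = sqrt(λ_max) ≈ 8.1758.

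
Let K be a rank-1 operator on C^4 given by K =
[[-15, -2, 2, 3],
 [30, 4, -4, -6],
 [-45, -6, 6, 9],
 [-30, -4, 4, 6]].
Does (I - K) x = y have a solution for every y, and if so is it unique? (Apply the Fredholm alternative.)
(I - K) is singular (det(I - K) = 0, i.e. 1 ∈ sigma(K)). (I - K) x = y is solvable iff y ⊥ ker((I - K)^*) = span{(-15, -2, 2, 3)}, i.e. iff -15y_1 - 2y_2 + 2y_3 + 3y_4 = 0. When solvable, the solutions are x = y + c·(1, -2, 3, 2), c arbitrary (ker(I - K) = span{(1, -2, 3, 2)}, dimension 1).

K has rank 1, so it is an outer product K = u v^T: every row of K is a multiple of one row vector. Reading off the entries, u = (1, -2, 3, 2) and v = (-15, -2, 2, 3) (row i of K equals u_i·v^T). A rank-one matrix u v^T satisfies K u = u (v·u) and kills the (3)-dimensional subspace v^⊥, so its characteristic polynomial is lambda^3 (lambda - v·u) with v·u = tr K = 1. Hence the eigenvalues of I - K are 1 (multiplicity 3) and 1 - (1) = 0, so det(I - K) = 0. (Direct check: I - K =
[[16, 2, -2, -3],
 [-30, -3, 4, 6],
 [45, 6, -5, -9],
 [30, 4, -4, -5]]
has determinant 0.) So 1 is an eigenvalue of K and (I - K) is not invertible. The finite-dimensional Fredholm alternative says: either (I - K) is invertible, or ker(I - K) ≠ {0} and then range(I - K) = ker((I - K)^*)^⊥, with dim ker(I - K) = dim ker((I - K)^*). We are in the second case, so we need both kernels. Kernel of I - K: (I - K) u = u - u (v·u) = u - u = 0, so ker(I - K) = span{u} = span{(1, -2, 3, 2)} (it is exactly 1-dimensional because rank(I - K) = 3). Kernel of the adjoint: K is real, so (I - K)^* = I - K^T = I - v u^T, and (I - v u^T) v = v - v (u·v) = 0; hence ker((I - K)^*) = span{v} = span{(-15, -2, 2, 3)}. Therefore (I - K) x = y is solvable iff <y, v> = 0, i.e. iff -15y_1 - 2y_2 + 2y_3 + 3y_4 = 0. When this holds, K y = u (v·y) = 0, so (I - K) y = y and x = y is a particular solution; the full solution set is the line x = y + c·u = y + c·(1, -2, 3, 2), c ∈ C.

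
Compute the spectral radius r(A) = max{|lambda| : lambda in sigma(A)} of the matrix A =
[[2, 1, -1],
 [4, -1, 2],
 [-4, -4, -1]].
r(A) ≈ 3.5474

The eigenvalues of A are the roots of its characteristic polynomial. With M = A (coefficients from the trace, the sum of principal 2x2 minors, and det A):
  p(λ) = det(λ I - M) = λ^3 - 3λ - 34.
No integer candidate from the rational root theorem (±divisors of 34) is a root, so the roots are irrational. The cubic discriminant is Δ = -31104 < 0, so there is one real root and a complex-conjugate pair. p(3) = -16 and p(4) = 18 have opposite signs, so a root lies in (3, 4); Newton's method refines it to λ ≈ 3.5474. Dividing out (λ - (3.5474)) leaves approximately λ^2 + 3.5474λ + 9.5844. For λ^2 + 3.5474λ + 9.5844 the discriminant is -25.7531. It is negative, so the remaining roots are the complex-conjugate pair λ ≈ -1.7737 ± 2.5374i. Their product equals the constant term, so |λ|^2 ≈ 9.5844 and |λ| ≈ 3.0959.
Thus the eigenvalues (to 4 decimals) are 3.5474 (modulus 3.5474); -1.7737 ± 2.5374i (modulus 3.0959). The spectral radius is the largest modulus: r(A) ≈ 3.5474. (Cross-check: r(A) ≤ ||A||_2 ≈ 6.7689; equality holds whenever A is normal, though it can also hold for some non-normal A.)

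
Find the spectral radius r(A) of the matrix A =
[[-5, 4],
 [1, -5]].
r(A) = 7

The eigenvalues of A are the roots of its characteristic polynomial. With M = A (coefficients from the trace and determinant):
  p(λ) = det(λ I - M) = λ^2 + 10λ + 21.
For λ^2 + 10λ + 21 the discriminant is 16. It is a perfect square (4^2), so the roots are rational: λ = (-10 ± 4)/2 = -3, -7.
Thus the eigenvalues (to 4 decimals) are -3 (modulus 3); -7 (modulus 7). The spectral radius is the largest modulus: r(A) = 7. (Cross-check: r(A) ≤ ||A||_2 ≈ 7.7202; equality holds whenever A is normal, though it can also hold for some non-normal A.)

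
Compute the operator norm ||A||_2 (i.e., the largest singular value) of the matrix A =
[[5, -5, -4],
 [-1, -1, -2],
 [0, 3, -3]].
||A||_2 ≈ 8.1966 (= sqrt(largest eigenvalue of A^T A))

||A||_2 = sigma_max(A) = sqrt(lambda_max(A^T A)). Form the symmetric matrix M = A^T A =
[[26, -24, -18],
 [-24, 35, 13],
 [-18, 13, 29]].
Its characteristic polynomial (trace, sum of principal 2x2 minors, determinant of M give the coefficients) is
  p(λ) = det(λ I - M) = λ^3 - 90λ^2 + 1610λ - 5184.
No integer candidate from the rational root theorem (±divisors of 5184) is a root, so the roots are irrational. The cubic discriminant is Δ = 1981656688 > 0, so there are three distinct real roots. p(4) = -120 and p(5) = 741 have opposite signs, so a root lies in (4, 5); Newton's method refines it to λ ≈ 4.1293. p(18) = 468 and p(19) = -225 have opposite signs, so a root lies in (18, 19); Newton's method refines it to λ ≈ 18.686. p(67) = -561 and p(68) = 2568 have opposite signs, so a root lies in (67, 68); Newton's method refines it to λ ≈ 67.1847. Check (Vieta): the three roots sum to 90, matching tr M = 90.
So the eigenvalues of A^T A are ≈ 4.1293, 18.686, 67.1847 (all ≥ 0, as they must be for A^T A). The largest is λ_max ≈ 67.1847, hence ||A||_2 = sqrt(λ_max) ≈ 8.1966.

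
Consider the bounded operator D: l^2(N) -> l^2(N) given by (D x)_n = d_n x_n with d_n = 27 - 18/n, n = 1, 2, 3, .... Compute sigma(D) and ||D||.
sigma(D) = {27 - 18/n : n ≥ 1} ∪ {27}; ||D|| = 27

A bounded diagonal operator on l^2 with diagonal entries d_n has spectrum equal to the closure of {d_n : n ≥ 1}: every d_n is an eigenvalue (with eigenvector e_n), so {d_n} ⊂ sigma(D); the spectrum is closed, so its closure is too; and for lambda not in the closure, (D - lambda I) has bounded inverse (the diagonal entries 1/(d_n - lambda) are bounded). For our sequence d_n = 27 - 18/n, n = 1, 2, 3, ...:
  - {d_n} = {27 - 18/n : n ≥ 1}; the only limit point is 27
  - closure = {27 - 18/n : n ≥ 1} ∪ {27}
For the norm: a diagonal operator has ||D|| = sup_n |d_n|. Here d_n = 27 - 18/n increases monotonically from d_1 = 9 toward 27, with all terms in [9, 27); so sup_n |d_n| = 27 (the supremum is the limit, not attained). So ||D|| = 27.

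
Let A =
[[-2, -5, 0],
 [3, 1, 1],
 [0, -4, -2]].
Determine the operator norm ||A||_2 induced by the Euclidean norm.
||A||_2 ≈ 7.0011 (= sqrt(largest eigenvalue of A^T A))

||A||_2 = sigma_max(A) = sqrt(lambda_max(A^T A)). Form the symmetric matrix M = A^T A =
[[13, 13, 3],
 [13, 42, 9],
 [3, 9, 5]].
Its characteristic polynomial (trace, sum of principal 2x2 minors, determinant of M give the coefficients) is
  p(λ) = det(λ I - M) = λ^3 - 60λ^2 + 562λ - 1156.
No integer candidate from the rational root theorem (±divisors of 1156) is a root, so the roots are irrational. The cubic discriminant is Δ = 93801776 > 0, so there are three distinct real roots. p(2) = -264 and p(3) = 17 have opposite signs, so a root lies in (2, 3); Newton's method refines it to λ ≈ 2.927. p(8) = 12 and p(9) = -229 have opposite signs, so a root lies in (8, 9); Newton's method refines it to λ ≈ 8.0577. p(49) = -29 and p(50) = 1944 have opposite signs, so a root lies in (49, 50); Newton's method refines it to λ ≈ 49.0154. Check (Vieta): the three roots sum to 60, matching tr M = 60.
So the eigenvalues of A^T A are ≈ 2.927, 8.0577, 49.0154 (all ≥ 0, as they must be for A^T A). The largest is λ_max ≈ 49.0154, hence ||A||_2 = sqrt(λ_max) ≈ 7.0011.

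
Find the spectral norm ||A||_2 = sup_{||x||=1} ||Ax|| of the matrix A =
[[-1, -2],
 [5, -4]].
||A||_2 = sqrt((46 + sqrt(1332))/2) ≈ 6.4225 (= sqrt(largest eigenvalue of A^T A))

||A||_2 = sigma_max(A) = sqrt(lambda_max(A^T A)). Form the symmetric matrix M = A^T A =
[[26, -18],
 [-18, 20]].
Its characteristic polynomial (trace, determinant of M give the coefficients) is
  p(λ) = det(λ I - M) = λ^2 - 46λ + 196.
For λ^2 - 46λ + 196 the discriminant is 1332. It is nonnegative but not a perfect square, so the roots are real and irrational: λ = (46 ± sqrt(1332))/2 ≈ 41.2483, 4.7517.
So the eigenvalues of A^T A are ≈ 4.7517, 41.2483 (all ≥ 0, as they must be for A^T A). The largest is λ_max = (46 + sqrt(1332))/2 ≈ 41.2483, hence ||A||_2 = sqrt(λ_max) = sqrt((46 + sqrt(1332))/2) ≈ 6.4225.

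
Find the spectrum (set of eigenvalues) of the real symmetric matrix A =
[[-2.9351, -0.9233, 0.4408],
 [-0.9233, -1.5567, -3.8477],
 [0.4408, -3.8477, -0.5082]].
sigma(A) ≈ {-5, -3, 3}

A is real symmetric, so its spectrum consists of real eigenvalues. Expanding the characteristic polynomial of the displayed matrix gives
  det(λ I - A) = p(λ) = λ^3 + (5)λ^2 + (-9)λ + (-45).
Solving p(λ) = 0 yields eigenvalues ≈ -5, -3, 3. (A is shown rounded to 4 decimals, so these recover the underlying integer eigenvalues to within that precision.)
Verification: the trace of A = -5 equals the sum of eigenvalues -5, and det(A) ≈ 44.9992 matches the eigenvalue product 45.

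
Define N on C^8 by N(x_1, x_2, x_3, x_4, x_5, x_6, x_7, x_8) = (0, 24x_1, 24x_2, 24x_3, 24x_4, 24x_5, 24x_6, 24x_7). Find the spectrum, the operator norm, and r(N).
sigma(N) = {0}; ||N|| = 24; r(N) = 0. (N is nilpotent with N^8 = 0.)

On C^8, N is a strictly lower-triangular matrix with 24 on the subdiagonal and zeros elsewhere, so its characteristic polynomial is lambda^8 and every eigenvalue is 0: sigma(N) = {0}. For the operator norm, N e_i = 24e_{i+1} for i = 1, ..., 7 and N e_8 = 0, so the singular values of N are 24 (with multiplicity 7) and 0; hence ||N|| = 24. The spectral radius r(N) = max|lambda| = 0. Note ||N|| > r(N) — characteristic of non-normal nilpotent operators. Indeed N^8 = 0.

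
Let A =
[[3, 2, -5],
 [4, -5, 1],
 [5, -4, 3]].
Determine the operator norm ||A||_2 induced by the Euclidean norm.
||A||_2 ≈ 9.5074 (= sqrt(largest eigenvalue of A^T A))

||A||_2 = sigma_max(A) = sqrt(lambda_max(A^T A)). Form the symmetric matrix M = A^T A =
[[50, -34, 4],
 [-34, 45, -27],
 [4, -27, 35]].
Its characteristic polynomial (trace, sum of principal 2x2 minors, determinant of M give the coefficients) is
  p(λ) = det(λ I - M) = λ^3 - 130λ^2 + 3674λ - 8464.
No integer candidate from the rational root theorem (±divisors of 8464) is a root, so the roots are irrational. The cubic discriminant is Δ = 26200669552 > 0, so there are three distinct real roots. p(2) = -1628 and p(3) = 1415 have opposite signs, so a root lies in (2, 3); Newton's method refines it to λ ≈ 2.525. p(37) = 157 and p(38) = -1700 have opposite signs, so a root lies in (37, 38); Newton's method refines it to λ ≈ 37.0853. p(90) = -1804 and p(91) = 2911 have opposite signs, so a root lies in (90, 91); Newton's method refines it to λ ≈ 90.3897. Check (Vieta): the three roots sum to 130, matching tr M = 130.
So the eigenvalues of A^T A are ≈ 2.525, 37.0853, 90.3897 (all ≥ 0, as they must be for A^T A). The largest is λ_max ≈ 90.3897, hence ||A||_2 = sqrt(λ_max) ≈ 9.5074.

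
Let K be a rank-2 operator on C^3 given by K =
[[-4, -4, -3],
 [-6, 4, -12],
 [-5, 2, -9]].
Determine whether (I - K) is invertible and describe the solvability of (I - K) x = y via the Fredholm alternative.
(I - K) is invertible (det(I - K) = -21 ≠ 0), so for every y in C^3 the equation (I - K) x = y has a unique solution.

K has rank 2 and factors as K = U V^T = u1 v1^T + u2 v2^T with u1 = (2, -2, -1), v1 = (1, -2, 3), u2 = (3, 2, 2), v2 = (-2, 0, -3) (multiplying out reproduces the displayed K). The nonzero eigenvalues of U V^T coincide with those of the 2 x 2 matrix G = V^T U = [[v1·u1, v1·u2], [v2·u1, v2·u2]] = [[3, 5], [-1, -12]], and by the Sylvester determinant identity det(I_3 - U V^T) = det(I_2 - V^T U) = det([[-2, -5], [1, 13]]) = (-2)(13) - (-5)(1) = -21. (Direct check: I - K =
[[5, 4, 3],
 [6, -3, 12],
 [5, -2, 10]]
has determinant -21.) The finite-dimensional Fredholm alternative says: either (I - K) is invertible, or ker(I - K) ≠ {0} and then range(I - K) = ker((I - K)^*)^⊥, with dim ker(I - K) = dim ker((I - K)^*). Since det(I - K) ≠ 0, 1 is not an eigenvalue of K and ker(I - K) = {0}, so we are in the first case: for every y there is a unique x = (I - K)^(-1) y. (Explicitly, by the Woodbury identity, (I - U V^T)^(-1) = I + U (I_2 - G)^(-1) V^T.)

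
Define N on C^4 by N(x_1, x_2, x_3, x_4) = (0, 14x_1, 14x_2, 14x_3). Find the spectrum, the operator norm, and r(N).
sigma(N) = {0}; ||N|| = 14; r(N) = 0. (N is nilpotent with N^4 = 0.)

On C^4, N is a strictly lower-triangular matrix with 14 on the subdiagonal and zeros elsewhere, so its characteristic polynomial is lambda^4 and every eigenvalue is 0: sigma(N) = {0}. For the operator norm, N e_i = 14e_{i+1} for i = 1, ..., 3 and N e_4 = 0, so the singular values of N are 14 (with multiplicity 3) and 0; hence ||N|| = 14. The spectral radius r(N) = max|lambda| = 0. Note ||N|| > r(N) — characteristic of non-normal nilpotent operators. Indeed N^4 = 0.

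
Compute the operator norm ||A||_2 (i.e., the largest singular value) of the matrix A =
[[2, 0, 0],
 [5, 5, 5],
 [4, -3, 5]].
||A||_2 ≈ 9.8364 (= sqrt(largest eigenvalue of A^T A))

||A||_2 = sigma_max(A) = sqrt(lambda_max(A^T A)). Form the symmetric matrix M = A^T A =
[[45, 13, 45],
 [13, 34, 10],
 [45, 10, 50]].
Its characteristic polynomial (trace, sum of principal 2x2 minors, determinant of M give the coefficients) is
  p(λ) = det(λ I - M) = λ^3 - 129λ^2 + 3186λ - 6400.
No integer candidate from the rational root theorem (±divisors of 6400) is a root, so the roots are irrational. The cubic discriminant is Δ = 30842223012 > 0, so there are three distinct real roots. p(2) = -536 and p(3) = 2024 have opposite signs, so a root lies in (2, 3); Newton's method refines it to λ ≈ 2.2017. p(30) = 80 and p(31) = -1812 have opposite signs, so a root lies in (30, 31); Newton's method refines it to λ ≈ 30.0431. p(96) = -4672 and p(97) = 1554 have opposite signs, so a root lies in (96, 97); Newton's method refines it to λ ≈ 96.7552. Check (Vieta): the three roots sum to 129, matching tr M = 129.
So the eigenvalues of A^T A are ≈ 2.2017, 30.0431, 96.7552 (all ≥ 0, as they must be for A^T A). The largest is λ_max ≈ 96.7552, hence ||A||_2 = sqrt(λ_max) ≈ 9.8364.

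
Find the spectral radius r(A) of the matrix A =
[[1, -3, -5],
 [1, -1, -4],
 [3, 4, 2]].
r(A) ≈ 5.6674

The eigenvalues of A are the roots of its characteristic polynomial. With M = A (coefficients from the trace, the sum of principal 2x2 minors, and det A):
  p(λ) = det(λ I - M) = λ^3 - 2λ^2 + 33λ - 21.
No integer candidate from the rational root theorem (±divisors of 21) is a root, so the roots are irrational. The cubic discriminant is Δ = -127023 < 0, so there is one real root and a complex-conjugate pair. p(0) = -21 and p(1) = 11 have opposite signs, so a root lies in (0, 1); Newton's method refines it to λ ≈ 0.6538. Dividing out (λ - (0.6538)) leaves approximately λ^2 - 1.3462λ + 32.1199. For λ^2 - 1.3462λ + 32.1199 the discriminant is -126.6672. It is negative, so the remaining roots are the complex-conjugate pair λ ≈ 0.6731 ± 5.6273i. Their product equals the constant term, so |λ|^2 ≈ 32.1199 and |λ| ≈ 5.6674.
Thus the eigenvalues (to 4 decimals) are 0.6538 (modulus 0.6538); 0.6731 ± 5.6273i (modulus 5.6674). The spectral radius is the largest modulus: r(A) ≈ 5.6674. (Cross-check: r(A) ≤ ||A||_2 ≈ 8.0133; equality holds whenever A is normal, though it can also hold for some non-normal A.)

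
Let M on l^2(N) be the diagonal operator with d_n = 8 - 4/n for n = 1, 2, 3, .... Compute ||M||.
||M|| = 8

For a diagonal operator on l^2 with entries d_n, ||M|| = sup_n |d_n|. Here d_1 = 4, d_2 = 6, ..., and d_n = 8 - 4/n increases monotonically toward 8. All terms lie in [4, 8), so |d_n| = d_n and the supremum is the limit 8, which is not attained by any individual d_n. Hence ||M|| = 8.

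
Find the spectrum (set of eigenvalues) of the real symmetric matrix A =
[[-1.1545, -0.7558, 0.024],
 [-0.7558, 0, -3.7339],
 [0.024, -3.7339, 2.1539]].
sigma(A) ≈ {-3, -1, 5}

A is real symmetric, so its spectrum consists of real eigenvalues. Expanding the characteristic polynomial of the displayed matrix gives
  det(λ I - A) = p(λ) = λ^3 + (-1)λ^2 + (-17)λ + (-15).
Solving p(λ) = 0 yields eigenvalues ≈ -3, -1, 5. (A is shown rounded to 4 decimals, so these recover the underlying integer eigenvalues to within that precision.)
Verification: the trace of A = 1 equals the sum of eigenvalues 1, and det(A) ≈ 14.9996 matches the eigenvalue product 15.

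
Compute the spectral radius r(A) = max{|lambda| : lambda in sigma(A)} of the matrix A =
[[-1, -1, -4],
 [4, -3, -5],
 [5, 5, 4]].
r(A) ≈ 6.5449

The eigenvalues of A are the roots of its characteristic polynomial. With M = A (coefficients from the trace, the sum of principal 2x2 minors, and det A):
  p(λ) = det(λ I - M) = λ^3 + 36λ + 112.
No integer candidate from the rational root theorem (±divisors of 112) is a root, so the roots are irrational. The cubic discriminant is Δ = -525312 < 0, so there is one real root and a complex-conjugate pair. p(-3) = -23 and p(-2) = 32 have opposite signs, so a root lies in (-3, -2); Newton's method refines it to λ ≈ -2.6146. Dividing out (λ - (-2.6146)) leaves approximately λ^2 - 2.6146λ + 42.8362. For λ^2 - 2.6146λ + 42.8362 the discriminant is -164.5086. It is negative, so the remaining roots are the complex-conjugate pair λ ≈ 1.3073 ± 6.413i. Their product equals the constant term, so |λ|^2 ≈ 42.8362 and |λ| ≈ 6.5449.
Thus the eigenvalues (to 4 decimals) are -2.6146 (modulus 2.6146); 1.3073 ± 6.413i (modulus 6.5449). The spectral radius is the largest modulus: r(A) ≈ 6.5449. (Cross-check: r(A) ≤ ||A||_2 ≈ 9.4569; equality holds whenever A is normal, though it can also hold for some non-normal A.)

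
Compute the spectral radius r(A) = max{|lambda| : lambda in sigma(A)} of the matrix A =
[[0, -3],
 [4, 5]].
r(A) = sqrt(12) ≈ 3.4641

The eigenvalues of A are the roots of its characteristic polynomial. With M = A (coefficients from the trace and determinant):
  p(λ) = det(λ I - M) = λ^2 - 5λ + 12.
For λ^2 - 5λ + 12 the discriminant is -23. It is negative, so the roots are the complex-conjugate pair λ = 5/2 ± (sqrt(23)/2) i ≈ 2.5 ± 2.3979i. For a conjugate pair the product of the roots equals the constant term, so |λ|^2 = 12 and |λ| = sqrt(12) ≈ 3.4641.
Thus the eigenvalues (to 4 decimals) are 2.5 ± 2.3979i (modulus 3.4641). The spectral radius is the largest modulus: r(A) = sqrt(12) ≈ 3.4641. (Cross-check: r(A) ≤ ||A||_2 ≈ 6.8507; equality holds whenever A is normal, though it can also hold for some non-normal A.)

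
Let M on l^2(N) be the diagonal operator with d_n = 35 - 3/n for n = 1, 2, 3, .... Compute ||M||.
||M|| = 35

For a diagonal operator on l^2 with entries d_n, ||M|| = sup_n |d_n|. Here d_1 = 32, d_2 = 67/2, ..., and d_n = 35 - 3/n increases monotonically toward 35. All terms lie in [32, 35), so |d_n| = d_n and the supremum is the limit 35, which is not attained by any individual d_n. Hence ||M|| = 35.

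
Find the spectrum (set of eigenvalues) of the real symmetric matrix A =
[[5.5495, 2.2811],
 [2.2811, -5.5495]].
sigma(A) ≈ {-6, 6}

A is real symmetric, so its spectrum consists of real eigenvalues. Expanding the characteristic polynomial of the displayed matrix gives
  det(λ I - A) = p(λ) = λ^2 + (0)λ + (-36).
Solving p(λ) = 0 yields eigenvalues ≈ -6, 6. (A is shown rounded to 4 decimals, so these recover the underlying integer eigenvalues to within that precision.)
Verification: the trace of A = 0 equals the sum of eigenvalues 0, and det(A) ≈ -36.0004 matches the eigenvalue product -36.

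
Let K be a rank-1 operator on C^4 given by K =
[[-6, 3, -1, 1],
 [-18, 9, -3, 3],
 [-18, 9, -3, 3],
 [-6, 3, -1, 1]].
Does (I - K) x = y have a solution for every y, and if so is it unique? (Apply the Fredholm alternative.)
(I - K) is singular (det(I - K) = 0, i.e. 1 ∈ sigma(K)). (I - K) x = y is solvable iff y ⊥ ker((I - K)^*) = span{(-6, 3, -1, 1)}, i.e. iff -6y_1 + 3y_2 - y_3 + y_4 = 0. When solvable, the solutions are x = y + c·(1, 3, 3, 1), c arbitrary (ker(I - K) = span{(1, 3, 3, 1)}, dimension 1).

K has rank 1, so it is an outer product K = u v^T: every row of K is a multiple of one row vector. Reading off the entries, u = (1, 3, 3, 1) and v = (-6, 3, -1, 1) (row i of K equals u_i·v^T). A rank-one matrix u v^T satisfies K u = u (v·u) and kills the (3)-dimensional subspace v^⊥, so its characteristic polynomial is lambda^3 (lambda - v·u) with v·u = tr K = 1. Hence the eigenvalues of I - K are 1 (multiplicity 3) and 1 - (1) = 0, so det(I - K) = 0. (Direct check: I - K =
[[7, -3, 1, -1],
 [18, -8, 3, -3],
 [18, -9, 4, -3],
 [6, -3, 1, 0]]
has determinant 0.) So 1 is an eigenvalue of K and (I - K) is not invertible. The finite-dimensional Fredholm alternative says: either (I - K) is invertible, or ker(I - K) ≠ {0} and then range(I - K) = ker((I - K)^*)^⊥, with dim ker(I - K) = dim ker((I - K)^*). We are in the second case, so we need both kernels. Kernel of I - K: (I - K) u = u - u (v·u) = u - u = 0, so ker(I - K) = span{u} = span{(1, 3, 3, 1)} (it is exactly 1-dimensional because rank(I - K) = 3). Kernel of the adjoint: K is real, so (I - K)^* = I - K^T = I - v u^T, and (I - v u^T) v = v - v (u·v) = 0; hence ker((I - K)^*) = span{v} = span{(-6, 3, -1, 1)}. Therefore (I - K) x = y is solvable iff <y, v> = 0, i.e. iff -6y_1 + 3y_2 - y_3 + y_4 = 0. When this holds, K y = u (v·y) = 0, so (I - K) y = y and x = y is a particular solution; the full solution set is the line x = y + c·u = y + c·(1, 3, 3, 1), c ∈ C.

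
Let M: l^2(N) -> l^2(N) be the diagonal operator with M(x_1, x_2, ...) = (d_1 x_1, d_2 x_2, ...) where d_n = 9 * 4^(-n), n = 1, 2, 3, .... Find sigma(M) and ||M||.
sigma(M) = {9 * 4^(-n) : n ≥ 1} ∪ {0}; ||M|| = 9/4

A bounded diagonal operator on l^2 with diagonal entries d_n has spectrum equal to the closure of {d_n : n ≥ 1}: every d_n is an eigenvalue (with eigenvector e_n), so {d_n} ⊂ sigma(M); the spectrum is closed, so its closure is too; and for lambda not in the closure, (M - lambda I) has bounded inverse (the diagonal entries 1/(d_n - lambda) are bounded). For our sequence d_n = 9 * 4^(-n), n = 1, 2, 3, ...:
  - {d_n} = {9 * 4^(-n) : n ≥ 1}; the only limit point is 0
  - closure = {9 * 4^(-n) : n ≥ 1} ∪ {0}
For the norm: a diagonal operator has ||M|| = sup_n |d_n|. Here d_n = 9 * 4^(-n) is positive and decreasing, so sup_n |d_n| = d_1 = 9/4. So ||M|| = 9/4.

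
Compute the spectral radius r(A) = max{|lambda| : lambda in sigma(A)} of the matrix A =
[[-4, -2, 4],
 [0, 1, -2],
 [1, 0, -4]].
r(A) ≈ 5.8482

The eigenvalues of A are the roots of its characteristic polynomial. With M = A (coefficients from the trace, the sum of principal 2x2 minors, and det A):
  p(λ) = det(λ I - M) = λ^3 + 7λ^2 + 4λ - 16.
No integer candidate from the rational root theorem (±divisors of 16) is a root, so the roots are irrational. The cubic discriminant is Δ = 7504 > 0, so there are three distinct real roots. p(-6) = -4 and p(-5) = 14 have opposite signs, so a root lies in (-6, -5); Newton's method refines it to λ ≈ -5.8482. p(-3) = 8 and p(-2) = -4 have opposite signs, so a root lies in (-3, -2); Newton's method refines it to λ ≈ -2.3273. p(1) = -4 and p(2) = 28 have opposite signs, so a root lies in (1, 2); Newton's method refines it to λ ≈ 1.1755. Check (Vieta): the three roots sum to -7, matching tr M = -7.
Thus the eigenvalues (to 4 decimals) are -5.8482 (modulus 5.8482); -2.3273 (modulus 2.3273); 1.1755 (modulus 1.1755). The spectral radius is the largest modulus: r(A) ≈ 5.8482. (Cross-check: r(A) ≤ ||A||_2 ≈ 7.217; equality holds whenever A is normal, though it can also hold for some non-normal A.)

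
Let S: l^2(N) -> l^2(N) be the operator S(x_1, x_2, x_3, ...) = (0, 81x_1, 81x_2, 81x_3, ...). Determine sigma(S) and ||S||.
sigma(S) = closed disk {z in C : |z| ≤ 81}; ||S|| = 81

Note S = 81·U where U is the unit right shift (U x)_k = x_{k-1} (with x_0 := 0); so ||S|| = 81||U|| and sigma(S) = 81·sigma(U). ||S x||^2 = sum_{k≥1} |81x_k|^2 = 6561||x||^2, so ||S|| = 81 and sigma(S) ⊂ {|z| ≤ 81}. For any |lambda| < 81, the equation (S - lambda I) x = 0 forces x_1 = 0, then 81x_k = lambda x_{k+1} ⇒ x = 0, so S has no eigenvalues. But (S - lambda I) is not surjective for |lambda| < 81: solving (S - lambda I) x = e_1 would require x_n proportional to (lambda/81)^(-n), which is not in l^2. So every |lambda| < 81 lies in the residual spectrum. The boundary |lambda| = 81 is in the approximate point spectrum (the spectrum is closed). Hence sigma(S) is the closed disk of radius 81.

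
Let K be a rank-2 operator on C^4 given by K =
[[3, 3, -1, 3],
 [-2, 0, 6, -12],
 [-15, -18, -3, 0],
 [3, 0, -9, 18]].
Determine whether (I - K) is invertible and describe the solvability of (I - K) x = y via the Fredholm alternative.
(I - K) is invertible (det(I - K) = 64 ≠ 0), so for every y in C^4 the equation (I - K) x = y has a unique solution.

K has rank 2 and factors as K = U V^T = u1 v1^T + u2 v2^T with u1 = (0, -2, 3, 3), v1 = (-2, -3, -2, 3), u2 = (1, -2, -3, 3), v2 = (3, 3, -1, 3) (multiplying out reproduces the displayed K). The nonzero eigenvalues of U V^T coincide with those of the 2 x 2 matrix G = V^T U = [[v1·u1, v1·u2], [v2·u1, v2·u2]] = [[9, 19], [0, 9]], and by the Sylvester determinant identity det(I_4 - U V^T) = det(I_2 - V^T U) = det([[-8, -19], [0, -8]]) = (-8)(-8) - (-19)(0) = 64. (Direct check: I - K =
[[-2, -3, 1, -3],
 [2, 1, -6, 12],
 [15, 18, 4, 0],
 [-3, 0, 9, -17]]
has determinant 64.) The finite-dimensional Fredholm alternative says: either (I - K) is invertible, or ker(I - K) ≠ {0} and then range(I - K) = ker((I - K)^*)^⊥, with dim ker(I - K) = dim ker((I - K)^*). Since det(I - K) ≠ 0, 1 is not an eigenvalue of K and ker(I - K) = {0}, so we are in the first case: for every y there is a unique x = (I - K)^(-1) y. (Explicitly, by the Woodbury identity, (I - U V^T)^(-1) = I + U (I_2 - G)^(-1) V^T.)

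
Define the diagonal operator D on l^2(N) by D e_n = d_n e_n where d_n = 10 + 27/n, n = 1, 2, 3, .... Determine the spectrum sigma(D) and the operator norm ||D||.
sigma(D) = {10 + 27/n : n ≥ 1} ∪ {10}; ||D|| = 37

A bounded diagonal operator on l^2 with diagonal entries d_n has spectrum equal to the closure of {d_n : n ≥ 1}: every d_n is an eigenvalue (with eigenvector e_n), so {d_n} ⊂ sigma(D); the spectrum is closed, so its closure is too; and for lambda not in the closure, (D - lambda I) has bounded inverse (the diagonal entries 1/(d_n - lambda) are bounded). For our sequence d_n = 10 + 27/n, n = 1, 2, 3, ...:
  - {d_n} = {10 + 27/n : n ≥ 1}; the only limit point is 10
  - closure = {10 + 27/n : n ≥ 1} ∪ {10}
For the norm: a diagonal operator has ||D|| = sup_n |d_n|. Here d_n = 10 + 27/n is positive and decreasing, so sup_n |d_n| = d_1 = 10 + 27 = 37. So ||D|| = 37.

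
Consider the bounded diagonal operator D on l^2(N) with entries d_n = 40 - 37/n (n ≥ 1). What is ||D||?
||D|| = 40

For a diagonal operator on l^2 with entries d_n, ||D|| = sup_n |d_n|. Here d_1 = 3, d_2 = 43/2, ..., and d_n = 40 - 37/n increases monotonically toward 40. All terms lie in [3, 40), so |d_n| = d_n and the supremum is the limit 40, which is not attained by any individual d_n. Hence ||D|| = 40.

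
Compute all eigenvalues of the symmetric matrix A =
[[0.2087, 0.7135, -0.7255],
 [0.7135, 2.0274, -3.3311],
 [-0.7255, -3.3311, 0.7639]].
sigma(A) ≈ {-2, 0, 5}

A is real symmetric, so its spectrum consists of real eigenvalues. Expanding the characteristic polynomial of the displayed matrix gives
  det(λ I - A) = p(λ) = λ^3 + (-3)λ^2 + (-10)λ + (0).
Solving p(λ) = 0 yields eigenvalues ≈ -2, 0, 5. (A is shown rounded to 4 decimals, so these recover the underlying integer eigenvalues to within that precision.)
Verification: the trace of A = 3 equals the sum of eigenvalues 3, and det(A) ≈ 0.0001 matches the eigenvalue product 0.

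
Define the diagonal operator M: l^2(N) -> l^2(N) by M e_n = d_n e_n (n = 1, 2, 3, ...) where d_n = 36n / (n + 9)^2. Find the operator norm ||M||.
||M|| = 1 (attained at n = 9)

For M diagonal, ||M|| = sup_n |d_n|. Treat f(x) = 36x / (x + 9)^2 for real x > 0. By the quotient rule, f'(x) = 36(9 - x)/(x + 9)^3, which is positive for x < 9 and negative for x > 9. So f has a unique maximum at x = 9, and since 9 is a positive integer, the supremum over n ≥ 1 is attained at n = 9: d_9 = 36·9/(9 + 9)^2 = 36·9/324 = 1. Hence ||M|| = 1.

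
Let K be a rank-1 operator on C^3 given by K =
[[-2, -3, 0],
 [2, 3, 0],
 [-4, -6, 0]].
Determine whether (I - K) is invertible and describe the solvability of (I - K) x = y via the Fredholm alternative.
(I - K) is singular (det(I - K) = 0, i.e. 1 ∈ sigma(K)). (I - K) x = y is solvable iff y ⊥ ker((I - K)^*) = span{(-2, -3, 0)}, i.e. iff -2y_1 - 3y_2 = 0. When solvable, the solutions are x = y + c·(1, -1, 2), c arbitrary (ker(I - K) = span{(1, -1, 2)}, dimension 1).

K has rank 1, so it is an outer product K = u v^T: every row of K is a multiple of one row vector. Reading off the entries, u = (1, -1, 2) and v = (-2, -3, 0) (row i of K equals u_i·v^T). A rank-one matrix u v^T satisfies K u = u (v·u) and kills the (2)-dimensional subspace v^⊥, so its characteristic polynomial is lambda^2 (lambda - v·u) with v·u = tr K = 1. Hence the eigenvalues of I - K are 1 (multiplicity 2) and 1 - (1) = 0, so det(I - K) = 0. (Direct check: I - K =
[[3, 3, 0],
 [-2, -2, 0],
 [4, 6, 1]]
has determinant 0.) So 1 is an eigenvalue of K and (I - K) is not invertible. The finite-dimensional Fredholm alternative says: either (I - K) is invertible, or ker(I - K) ≠ {0} and then range(I - K) = ker((I - K)^*)^⊥, with dim ker(I - K) = dim ker((I - K)^*). We are in the second case, so we need both kernels. Kernel of I - K: (I - K) u = u - u (v·u) = u - u = 0, so ker(I - K) = span{u} = span{(1, -1, 2)} (it is exactly 1-dimensional because rank(I - K) = 2). Kernel of the adjoint: K is real, so (I - K)^* = I - K^T = I - v u^T, and (I - v u^T) v = v - v (u·v) = 0; hence ker((I - K)^*) = span{v} = span{(-2, -3, 0)}. Therefore (I - K) x = y is solvable iff <y, v> = 0, i.e. iff -2y_1 - 3y_2 = 0. When this holds, K y = u (v·y) = 0, so (I - K) y = y and x = y is a particular solution; the full solution set is the line x = y + c·u = y + c·(1, -1, 2), c ∈ C.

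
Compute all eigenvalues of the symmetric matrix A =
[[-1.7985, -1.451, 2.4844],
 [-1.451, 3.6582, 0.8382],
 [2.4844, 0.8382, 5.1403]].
sigma(A) ≈ {-3, 4, 6}

A is real symmetric, so its spectrum consists of real eigenvalues. Expanding the characteristic polynomial of the displayed matrix gives
  det(λ I - A) = p(λ) = λ^3 + (-7)λ^2 + (-6)λ + (72).
Solving p(λ) = 0 yields eigenvalues ≈ -3, 4, 6. (A is shown rounded to 4 decimals, so these recover the underlying integer eigenvalues to within that precision.)
Verification: the trace of A = 7 equals the sum of eigenvalues 7, and det(A) ≈ -72.0007 matches the eigenvalue product -72.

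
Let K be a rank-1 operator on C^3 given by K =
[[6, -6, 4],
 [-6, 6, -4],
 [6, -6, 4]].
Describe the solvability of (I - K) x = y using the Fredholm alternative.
(I - K) is invertible (det(I - K) = -15 ≠ 0), so for every y in C^3 the equation (I - K) x = y has a unique solution.

K has rank 1, so it is an outer product K = u v^T: every row of K is a multiple of one row vector. Reading off the entries, u = (2, -2, 2) and v = (3, -3, 2) (row i of K equals u_i·v^T). A rank-one matrix u v^T satisfies K u = u (v·u) and kills the (2)-dimensional subspace v^⊥, so its characteristic polynomial is lambda^2 (lambda - v·u) with v·u = tr K = 16. Hence the eigenvalues of I - K are 1 (multiplicity 2) and 1 - (16) = -15, so det(I - K) = -15. (Direct check: I - K =
[[-5, 6, -4],
 [6, -5, 4],
 [-6, 6, -3]]
has determinant -15.) The finite-dimensional Fredholm alternative says: either (I - K) is invertible, or ker(I - K) ≠ {0} and then range(I - K) = ker((I - K)^*)^⊥, with dim ker(I - K) = dim ker((I - K)^*). Since det(I - K) ≠ 0, 1 is not an eigenvalue of K and ker(I - K) = {0}, so we are in the first case: for every y there is a unique x = (I - K)^(-1) y. Explicitly, by the Sherman–Morrison formula, (I - u v^T)^(-1) = I + u v^T/(1 - v·u), i.e. (I - K)^(-1) = I + K/(-15).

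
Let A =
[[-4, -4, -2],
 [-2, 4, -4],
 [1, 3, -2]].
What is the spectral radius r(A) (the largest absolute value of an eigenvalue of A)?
r(A) ≈ 3.5866

The eigenvalues of A are the roots of its characteristic polynomial. With M = A (coefficients from the trace, the sum of principal 2x2 minors, and det A):
  p(λ) = det(λ I - M) = λ^3 + 2λ^2 - 10λ - 36.
No integer candidate from the rational root theorem (±divisors of 36) is a root, so the roots are irrational. The cubic discriminant is Δ = -16480 < 0, so there is one real root and a complex-conjugate pair. p(3) = -21 and p(4) = 20 have opposite signs, so a root lies in (3, 4); Newton's method refines it to λ ≈ 3.5866. Dividing out (λ - (3.5866)) leaves approximately λ^2 + 5.5866λ + 10.0373. For λ^2 + 5.5866λ + 10.0373 the discriminant is -8.9385. It is negative, so the remaining roots are the complex-conjugate pair λ ≈ -2.7933 ± 1.4949i. Their product equals the constant term, so |λ|^2 ≈ 10.0373 and |λ| ≈ 3.1682.
Thus the eigenvalues (to 4 decimals) are 3.5866 (modulus 3.5866); -2.7933 ± 1.4949i (modulus 3.1682). The spectral radius is the largest modulus: r(A) ≈ 3.5866. (Cross-check: r(A) ≤ ||A||_2 ≈ 7.0192; equality holds whenever A is normal, though it can also hold for some non-normal A.)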